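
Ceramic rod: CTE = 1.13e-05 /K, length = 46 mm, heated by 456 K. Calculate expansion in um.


dL = 1.13e-05 * 46 * 456 * 1000 = 237.029 um

237.029


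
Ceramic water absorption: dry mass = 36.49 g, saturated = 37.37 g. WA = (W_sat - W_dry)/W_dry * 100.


WA = (37.37 - 36.49) / 36.49 * 100 = 2.41%

2.41


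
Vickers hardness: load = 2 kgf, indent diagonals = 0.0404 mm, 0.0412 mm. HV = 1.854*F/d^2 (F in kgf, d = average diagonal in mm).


d_avg = (0.0404+0.0412)/2 = 0.0408 mm
HV = 1.854*2/0.0408^2 = 2228

2228


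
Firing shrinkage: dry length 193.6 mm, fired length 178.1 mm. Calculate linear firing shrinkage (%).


FS = (193.6 - 178.1) / 193.6 * 100 = 8.01%

8.01


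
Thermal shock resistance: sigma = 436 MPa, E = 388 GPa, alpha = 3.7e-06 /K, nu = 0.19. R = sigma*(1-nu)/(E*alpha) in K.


R = 436*(1-0.19)/(388*1000*3.7e-06) = 246 K

246


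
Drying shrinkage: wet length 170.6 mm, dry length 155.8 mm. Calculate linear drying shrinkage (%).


DS = (170.6 - 155.8) / 170.6 * 100 = 8.68%

8.68


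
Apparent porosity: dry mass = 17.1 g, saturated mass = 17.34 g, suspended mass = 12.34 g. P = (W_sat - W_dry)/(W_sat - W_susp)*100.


P = (17.34 - 17.1) / (17.34 - 12.34) * 100 = 0.24 / 5.0 * 100 = 4.8%

4.8


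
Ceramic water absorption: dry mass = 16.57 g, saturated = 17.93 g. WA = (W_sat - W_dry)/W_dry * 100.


WA = (17.93 - 16.57) / 16.57 * 100 = 8.21%

8.21


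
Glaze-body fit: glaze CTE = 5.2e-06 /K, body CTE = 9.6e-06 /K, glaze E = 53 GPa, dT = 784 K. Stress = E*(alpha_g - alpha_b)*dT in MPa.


Stress = 53*1000*(5.2e-06 - 9.6e-06)*784 = -182.8 MPa

-182.8


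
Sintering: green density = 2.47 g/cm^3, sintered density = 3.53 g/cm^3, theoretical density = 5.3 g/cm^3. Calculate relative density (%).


Relative = 3.53 / 5.3 * 100 = 66.6%

66.6


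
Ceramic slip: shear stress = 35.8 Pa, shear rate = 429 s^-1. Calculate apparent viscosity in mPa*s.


eta = tau/gamma * 1000 = 35.8/429 * 1000 = 83.4 mPa*s

83.4


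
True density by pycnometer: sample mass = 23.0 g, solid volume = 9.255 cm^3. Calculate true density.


TD = 23.0 / 9.255 = 2.485 g/cm^3

2.485


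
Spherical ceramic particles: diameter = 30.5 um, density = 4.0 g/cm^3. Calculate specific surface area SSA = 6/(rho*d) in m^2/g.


SSA = 6 / (4.0 * 30.5) = 0.049 m^2/g

0.049


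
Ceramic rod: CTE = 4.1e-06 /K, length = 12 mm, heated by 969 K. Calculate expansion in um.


dL = 4.1e-06 * 12 * 969 * 1000 = 47.675 um

47.675


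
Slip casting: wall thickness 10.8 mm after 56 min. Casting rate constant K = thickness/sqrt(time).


K = 10.8 / sqrt(56) = 10.8 / 7.4833 = 1.443 mm/min^0.5

1.443


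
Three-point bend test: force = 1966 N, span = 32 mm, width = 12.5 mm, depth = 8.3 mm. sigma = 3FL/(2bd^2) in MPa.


sigma = 3*1966*32/(2*12.5*8.3^2) = 109.6 MPa

109.6


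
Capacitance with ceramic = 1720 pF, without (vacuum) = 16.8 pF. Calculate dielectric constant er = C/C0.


er = 1720 / 16.8 = 102.38

102.38


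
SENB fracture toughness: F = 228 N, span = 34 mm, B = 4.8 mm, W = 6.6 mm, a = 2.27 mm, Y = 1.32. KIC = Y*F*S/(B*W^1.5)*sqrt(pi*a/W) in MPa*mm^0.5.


KIC = 1.32*228*34/(4.8*6.6^1.5)*sqrt(pi*2.27/6.6) = 130.69

130.69


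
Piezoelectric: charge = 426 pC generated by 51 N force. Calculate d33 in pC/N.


d33 = 426 / 51 = 8.4 pC/N

8.4


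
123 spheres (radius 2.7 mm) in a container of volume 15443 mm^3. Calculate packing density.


V_sphere = 4/3*pi*2.7^3 = 82.448 mm^3
Total V = 123*82.448 = 10141.104 mm^3
PD = 10141.104 / 15443 = 0.657

0.657


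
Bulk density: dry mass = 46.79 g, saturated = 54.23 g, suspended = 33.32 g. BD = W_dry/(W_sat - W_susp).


BD = 46.79 / (54.23 - 33.32) = 46.79 / 20.91 = 2.238 g/cm^3

2.238


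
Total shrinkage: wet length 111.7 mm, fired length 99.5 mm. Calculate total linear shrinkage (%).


TS = (111.7 - 99.5) / 111.7 * 100 = 10.92%

10.92


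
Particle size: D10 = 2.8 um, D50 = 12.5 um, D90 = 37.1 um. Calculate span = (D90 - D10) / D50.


Span = (37.1 - 2.8) / 12.5 = 34.3 / 12.5 = 2.744

2.744


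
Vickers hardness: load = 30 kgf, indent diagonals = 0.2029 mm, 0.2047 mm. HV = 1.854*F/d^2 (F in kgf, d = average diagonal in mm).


d_avg = (0.2029+0.2047)/2 = 0.2038 mm
HV = 1.854*30/0.2038^2 = 1339

1339


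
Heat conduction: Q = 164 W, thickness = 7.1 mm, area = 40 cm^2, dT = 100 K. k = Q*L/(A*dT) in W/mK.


k = 164*7.1/1000/(40/10000*100) = 2.91 W/mK

2.91


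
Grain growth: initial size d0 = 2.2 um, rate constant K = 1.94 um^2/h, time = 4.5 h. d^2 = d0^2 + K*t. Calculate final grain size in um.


d^2 = 2.2^2 + 1.94*4.5 = 13.57
d = sqrt(13.57) = 3.68 um

3.68


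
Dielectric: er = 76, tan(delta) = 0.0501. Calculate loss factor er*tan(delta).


Loss = 76 * 0.0501 = 3.808

3.808


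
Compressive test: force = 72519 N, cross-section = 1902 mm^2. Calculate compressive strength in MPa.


CS = 72519 / 1902 = 38.1 MPa

38.1


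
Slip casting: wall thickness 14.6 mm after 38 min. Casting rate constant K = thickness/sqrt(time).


K = 14.6 / sqrt(38) = 14.6 / 6.1644 = 2.368 mm/min^0.5

2.368


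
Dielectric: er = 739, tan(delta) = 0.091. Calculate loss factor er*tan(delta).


Loss = 739 * 0.091 = 67.249

67.249


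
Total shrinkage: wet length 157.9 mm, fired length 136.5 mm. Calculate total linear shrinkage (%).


TS = (157.9 - 136.5) / 157.9 * 100 = 13.55%

13.55


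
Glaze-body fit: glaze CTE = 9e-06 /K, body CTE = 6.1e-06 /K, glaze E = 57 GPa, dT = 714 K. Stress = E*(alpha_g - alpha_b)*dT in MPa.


Stress = 57*1000*(9e-06 - 6.1e-06)*714 = 118.0 MPa

118.0


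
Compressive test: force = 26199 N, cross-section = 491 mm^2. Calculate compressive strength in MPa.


CS = 26199 / 491 = 53.4 MPa

53.4


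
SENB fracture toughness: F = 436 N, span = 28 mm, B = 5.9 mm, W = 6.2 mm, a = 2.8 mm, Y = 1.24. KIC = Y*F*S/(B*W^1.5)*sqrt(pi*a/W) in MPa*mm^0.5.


KIC = 1.24*436*28/(5.9*6.2^1.5)*sqrt(pi*2.8/6.2) = 197.96

197.96


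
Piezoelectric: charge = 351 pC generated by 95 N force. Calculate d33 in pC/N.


d33 = 351 / 95 = 3.7 pC/N

3.7


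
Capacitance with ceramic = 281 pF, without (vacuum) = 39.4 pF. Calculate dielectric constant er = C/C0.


er = 281 / 39.4 = 7.13

7.13


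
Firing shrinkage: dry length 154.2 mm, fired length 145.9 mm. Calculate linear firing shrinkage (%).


FS = (154.2 - 145.9) / 154.2 * 100 = 5.38%

5.38


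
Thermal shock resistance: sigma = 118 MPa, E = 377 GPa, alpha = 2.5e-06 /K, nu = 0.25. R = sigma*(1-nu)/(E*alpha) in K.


R = 118*(1-0.25)/(377*1000*2.5e-06) = 94 K

94


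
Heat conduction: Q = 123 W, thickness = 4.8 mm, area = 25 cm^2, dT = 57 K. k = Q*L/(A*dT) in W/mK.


k = 123*4.8/1000/(25/10000*57) = 4.14 W/mK

4.14


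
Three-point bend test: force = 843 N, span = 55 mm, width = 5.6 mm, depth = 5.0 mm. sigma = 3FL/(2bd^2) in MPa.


sigma = 3*843*55/(2*5.6*5.0^2) = 496.8 MPa

496.8


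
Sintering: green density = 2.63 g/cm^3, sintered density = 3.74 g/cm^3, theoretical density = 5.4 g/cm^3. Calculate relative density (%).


Relative = 3.74 / 5.4 * 100 = 69.3%

69.3


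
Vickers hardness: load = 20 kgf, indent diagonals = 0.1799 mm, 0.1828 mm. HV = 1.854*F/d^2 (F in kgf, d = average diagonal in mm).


d_avg = (0.1799+0.1828)/2 = 0.18135 mm
HV = 1.854*20/0.18135^2 = 1127

1127


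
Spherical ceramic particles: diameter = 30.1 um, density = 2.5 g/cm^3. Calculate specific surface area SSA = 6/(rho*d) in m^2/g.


SSA = 6 / (2.5 * 30.1) = 0.08 m^2/g

0.08


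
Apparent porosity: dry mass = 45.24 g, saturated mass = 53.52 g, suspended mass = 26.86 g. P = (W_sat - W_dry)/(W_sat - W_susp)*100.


P = (53.52 - 45.24) / (53.52 - 26.86) * 100 = 8.28 / 26.66 * 100 = 31.1%

31.1


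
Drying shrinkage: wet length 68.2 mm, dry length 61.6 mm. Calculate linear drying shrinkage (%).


DS = (68.2 - 61.6) / 68.2 * 100 = 9.68%

9.68


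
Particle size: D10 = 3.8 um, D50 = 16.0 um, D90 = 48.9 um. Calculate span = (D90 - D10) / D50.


Span = (48.9 - 3.8) / 16.0 = 45.1 / 16.0 = 2.819

2.819


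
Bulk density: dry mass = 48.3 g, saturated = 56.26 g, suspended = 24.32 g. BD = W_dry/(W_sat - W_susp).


BD = 48.3 / (56.26 - 24.32) = 48.3 / 31.94 = 1.512 g/cm^3

1.512


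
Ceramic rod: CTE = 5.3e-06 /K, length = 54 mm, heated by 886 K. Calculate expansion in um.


dL = 5.3e-06 * 54 * 886 * 1000 = 253.573 um

253.573


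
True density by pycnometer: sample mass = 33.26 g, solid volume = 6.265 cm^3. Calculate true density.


TD = 33.26 / 6.265 = 5.309 g/cm^3

5.309


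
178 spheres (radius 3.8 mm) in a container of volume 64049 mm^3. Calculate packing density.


V_sphere = 4/3*pi*3.8^3 = 229.8473 mm^3
Total V = 178*229.8473 = 40912.8194 mm^3
PD = 40912.8194 / 64049 = 0.639

0.639


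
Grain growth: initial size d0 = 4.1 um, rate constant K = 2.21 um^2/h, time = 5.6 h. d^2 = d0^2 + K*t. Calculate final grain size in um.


d^2 = 4.1^2 + 2.21*5.6 = 29.186
d = sqrt(29.186) = 5.4 um

5.4


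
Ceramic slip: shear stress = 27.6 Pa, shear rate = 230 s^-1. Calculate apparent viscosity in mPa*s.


eta = tau/gamma * 1000 = 27.6/230 * 1000 = 120.0 mPa*s

120.0


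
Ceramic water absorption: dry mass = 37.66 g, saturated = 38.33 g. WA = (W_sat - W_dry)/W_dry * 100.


WA = (38.33 - 37.66) / 37.66 * 100 = 1.78%

1.78


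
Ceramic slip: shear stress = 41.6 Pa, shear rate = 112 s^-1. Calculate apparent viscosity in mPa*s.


eta = tau/gamma * 1000 = 41.6/112 * 1000 = 371.4 mPa*s

371.4


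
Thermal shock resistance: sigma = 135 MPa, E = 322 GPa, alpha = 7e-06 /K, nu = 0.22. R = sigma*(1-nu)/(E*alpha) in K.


R = 135*(1-0.22)/(322*1000*7e-06) = 47 K

47


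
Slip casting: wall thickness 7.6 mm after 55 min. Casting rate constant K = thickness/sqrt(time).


K = 7.6 / sqrt(55) = 7.6 / 7.4162 = 1.025 mm/min^0.5

1.025


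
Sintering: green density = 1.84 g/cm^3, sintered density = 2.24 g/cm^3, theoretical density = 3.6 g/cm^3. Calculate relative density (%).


Relative = 2.24 / 3.6 * 100 = 62.2%

62.2


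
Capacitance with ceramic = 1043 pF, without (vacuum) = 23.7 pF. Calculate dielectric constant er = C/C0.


er = 1043 / 23.7 = 44.01

44.01


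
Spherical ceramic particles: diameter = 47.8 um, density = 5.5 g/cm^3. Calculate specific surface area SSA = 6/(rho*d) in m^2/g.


SSA = 6 / (5.5 * 47.8) = 0.023 m^2/g

0.023


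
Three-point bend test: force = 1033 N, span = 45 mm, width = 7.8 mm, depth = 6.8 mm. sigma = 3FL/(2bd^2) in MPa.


sigma = 3*1033*45/(2*7.8*6.8^2) = 193.3 MPa

193.3


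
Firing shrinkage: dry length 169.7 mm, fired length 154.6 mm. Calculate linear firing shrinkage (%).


FS = (169.7 - 154.6) / 169.7 * 100 = 8.9%

8.9


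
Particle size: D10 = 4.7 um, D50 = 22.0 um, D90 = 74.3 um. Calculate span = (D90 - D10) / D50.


Span = (74.3 - 4.7) / 22.0 = 69.6 / 22.0 = 3.164

3.164


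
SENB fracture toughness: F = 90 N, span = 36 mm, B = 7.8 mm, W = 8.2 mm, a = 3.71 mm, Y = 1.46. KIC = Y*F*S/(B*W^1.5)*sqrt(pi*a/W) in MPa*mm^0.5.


KIC = 1.46*90*36/(7.8*8.2^1.5)*sqrt(pi*3.71/8.2) = 30.79

30.79


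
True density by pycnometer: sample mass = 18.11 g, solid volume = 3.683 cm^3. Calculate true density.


TD = 18.11 / 3.683 = 4.917 g/cm^3

4.917


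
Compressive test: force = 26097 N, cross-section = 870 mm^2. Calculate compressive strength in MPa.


CS = 26097 / 870 = 30.0 MPa

30.0


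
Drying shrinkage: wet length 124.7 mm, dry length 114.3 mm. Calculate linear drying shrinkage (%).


DS = (124.7 - 114.3) / 124.7 * 100 = 8.34%

8.34


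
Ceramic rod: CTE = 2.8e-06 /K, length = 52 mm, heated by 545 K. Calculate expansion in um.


dL = 2.8e-06 * 52 * 545 * 1000 = 79.352 um

79.352


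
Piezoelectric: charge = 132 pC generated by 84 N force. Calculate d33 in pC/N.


d33 = 132 / 84 = 1.6 pC/N

1.6


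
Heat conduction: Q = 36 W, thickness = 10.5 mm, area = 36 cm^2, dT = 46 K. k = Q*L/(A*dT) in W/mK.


k = 36*10.5/1000/(36/10000*46) = 2.28 W/mK

2.28


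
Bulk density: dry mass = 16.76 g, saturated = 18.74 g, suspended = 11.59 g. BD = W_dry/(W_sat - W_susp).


BD = 16.76 / (18.74 - 11.59) = 16.76 / 7.15 = 2.344 g/cm^3

2.344


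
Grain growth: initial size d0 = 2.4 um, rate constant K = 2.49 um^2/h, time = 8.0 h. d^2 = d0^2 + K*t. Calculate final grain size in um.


d^2 = 2.4^2 + 2.49*8.0 = 25.68
d = sqrt(25.68) = 5.07 um

5.07


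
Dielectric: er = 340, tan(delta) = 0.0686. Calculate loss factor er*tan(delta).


Loss = 340 * 0.0686 = 23.324

23.324


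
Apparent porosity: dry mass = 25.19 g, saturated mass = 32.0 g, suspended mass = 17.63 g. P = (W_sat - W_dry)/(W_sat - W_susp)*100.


P = (32.0 - 25.19) / (32.0 - 17.63) * 100 = 6.81 / 14.37 * 100 = 47.4%

47.4


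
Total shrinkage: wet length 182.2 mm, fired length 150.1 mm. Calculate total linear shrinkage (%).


TS = (182.2 - 150.1) / 182.2 * 100 = 17.62%

17.62


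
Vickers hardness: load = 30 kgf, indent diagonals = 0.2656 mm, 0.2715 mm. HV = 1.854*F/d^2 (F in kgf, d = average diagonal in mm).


d_avg = (0.2656+0.2715)/2 = 0.26855 mm
HV = 1.854*30/0.26855^2 = 771

771


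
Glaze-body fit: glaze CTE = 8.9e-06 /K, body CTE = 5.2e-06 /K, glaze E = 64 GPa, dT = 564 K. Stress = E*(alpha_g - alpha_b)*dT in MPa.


Stress = 64*1000*(8.9e-06 - 5.2e-06)*564 = 133.6 MPa

133.6


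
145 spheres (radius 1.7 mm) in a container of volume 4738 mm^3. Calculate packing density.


V_sphere = 4/3*pi*1.7^3 = 20.5795 mm^3
Total V = 145*20.5795 = 2984.0275 mm^3
PD = 2984.0275 / 4738 = 0.63

0.63


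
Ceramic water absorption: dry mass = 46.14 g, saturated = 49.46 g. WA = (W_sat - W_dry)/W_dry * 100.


WA = (49.46 - 46.14) / 46.14 * 100 = 7.2%

7.2


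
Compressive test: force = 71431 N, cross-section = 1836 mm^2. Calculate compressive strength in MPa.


CS = 71431 / 1836 = 38.9 MPa

38.9


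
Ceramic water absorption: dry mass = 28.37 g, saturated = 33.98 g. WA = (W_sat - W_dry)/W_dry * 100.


WA = (33.98 - 28.37) / 28.37 * 100 = 19.77%

19.77


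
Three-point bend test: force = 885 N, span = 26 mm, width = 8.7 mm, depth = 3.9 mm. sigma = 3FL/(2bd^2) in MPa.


sigma = 3*885*26/(2*8.7*3.9^2) = 260.8 MPa

260.8


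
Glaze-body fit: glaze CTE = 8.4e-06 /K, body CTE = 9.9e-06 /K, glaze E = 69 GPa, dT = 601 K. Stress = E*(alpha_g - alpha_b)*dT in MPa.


Stress = 69*1000*(8.4e-06 - 9.9e-06)*601 = -62.2 MPa

-62.2


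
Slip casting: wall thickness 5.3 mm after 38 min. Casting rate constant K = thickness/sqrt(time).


K = 5.3 / sqrt(38) = 5.3 / 6.1644 = 0.86 mm/min^0.5

0.86


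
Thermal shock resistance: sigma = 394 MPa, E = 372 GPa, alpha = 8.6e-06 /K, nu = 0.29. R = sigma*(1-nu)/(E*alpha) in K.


R = 394*(1-0.29)/(372*1000*8.6e-06) = 87 K

87


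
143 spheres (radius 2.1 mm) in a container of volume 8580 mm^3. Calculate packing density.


V_sphere = 4/3*pi*2.1^3 = 38.7924 mm^3
Total V = 143*38.7924 = 5547.3132 mm^3
PD = 5547.3132 / 8580 = 0.647

0.647


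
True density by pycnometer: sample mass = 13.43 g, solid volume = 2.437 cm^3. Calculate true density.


TD = 13.43 / 2.437 = 5.511 g/cm^3

5.511


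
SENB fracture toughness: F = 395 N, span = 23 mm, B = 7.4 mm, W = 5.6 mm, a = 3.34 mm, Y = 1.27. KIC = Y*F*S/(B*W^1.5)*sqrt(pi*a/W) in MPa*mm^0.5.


KIC = 1.27*395*23/(7.4*5.6^1.5)*sqrt(pi*3.34/5.6) = 161.05

161.05


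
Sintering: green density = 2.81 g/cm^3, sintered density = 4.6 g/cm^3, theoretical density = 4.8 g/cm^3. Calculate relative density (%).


Relative = 4.6 / 4.8 * 100 = 95.8%

95.8


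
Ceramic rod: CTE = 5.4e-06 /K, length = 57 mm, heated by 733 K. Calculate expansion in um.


dL = 5.4e-06 * 57 * 733 * 1000 = 225.617 um

225.617


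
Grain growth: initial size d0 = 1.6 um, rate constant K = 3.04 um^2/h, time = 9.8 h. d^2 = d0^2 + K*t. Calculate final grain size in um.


d^2 = 1.6^2 + 3.04*9.8 = 32.352
d = sqrt(32.352) = 5.69 um

5.69


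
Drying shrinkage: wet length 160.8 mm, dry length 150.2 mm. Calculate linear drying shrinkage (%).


DS = (160.8 - 150.2) / 160.8 * 100 = 6.59%

6.59


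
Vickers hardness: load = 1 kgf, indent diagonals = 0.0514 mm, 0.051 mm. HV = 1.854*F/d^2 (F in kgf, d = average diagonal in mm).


d_avg = (0.0514+0.051)/2 = 0.0512 mm
HV = 1.854*1/0.0512^2 = 707

707


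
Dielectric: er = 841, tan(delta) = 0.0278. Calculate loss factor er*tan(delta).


Loss = 841 * 0.0278 = 23.38

23.38


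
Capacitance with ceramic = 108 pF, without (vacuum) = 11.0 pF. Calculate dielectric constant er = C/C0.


er = 108 / 11.0 = 9.82

9.82


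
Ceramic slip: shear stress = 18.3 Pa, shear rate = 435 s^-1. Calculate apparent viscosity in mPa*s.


eta = tau/gamma * 1000 = 18.3/435 * 1000 = 42.1 mPa*s

42.1


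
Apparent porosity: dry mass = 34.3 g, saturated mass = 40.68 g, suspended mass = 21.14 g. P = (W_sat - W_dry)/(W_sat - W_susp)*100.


P = (40.68 - 34.3) / (40.68 - 21.14) * 100 = 6.38 / 19.54 * 100 = 32.7%

32.7


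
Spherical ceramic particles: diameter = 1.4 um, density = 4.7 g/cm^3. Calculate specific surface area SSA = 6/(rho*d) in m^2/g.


SSA = 6 / (4.7 * 1.4) = 0.912 m^2/g

0.912


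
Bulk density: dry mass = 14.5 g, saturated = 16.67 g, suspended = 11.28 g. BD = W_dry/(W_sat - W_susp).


BD = 14.5 / (16.67 - 11.28) = 14.5 / 5.39 = 2.69 g/cm^3

2.69


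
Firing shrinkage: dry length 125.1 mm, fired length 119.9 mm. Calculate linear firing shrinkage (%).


FS = (125.1 - 119.9) / 125.1 * 100 = 4.16%

4.16


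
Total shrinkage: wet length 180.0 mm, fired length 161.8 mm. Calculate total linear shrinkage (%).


TS = (180.0 - 161.8) / 180.0 * 100 = 10.11%

10.11


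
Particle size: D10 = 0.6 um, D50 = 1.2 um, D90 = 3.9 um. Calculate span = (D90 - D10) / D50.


Span = (3.9 - 0.6) / 1.2 = 3.3 / 1.2 = 2.75

2.75


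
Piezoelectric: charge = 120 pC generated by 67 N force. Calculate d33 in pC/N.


d33 = 120 / 67 = 1.8 pC/N

1.8


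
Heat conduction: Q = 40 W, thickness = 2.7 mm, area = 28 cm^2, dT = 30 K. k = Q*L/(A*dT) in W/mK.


k = 40*2.7/1000/(28/10000*30) = 1.29 W/mK

1.29


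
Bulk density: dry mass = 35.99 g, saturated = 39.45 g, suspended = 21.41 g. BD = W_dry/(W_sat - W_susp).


BD = 35.99 / (39.45 - 21.41) = 35.99 / 18.04 = 1.995 g/cm^3

1.995


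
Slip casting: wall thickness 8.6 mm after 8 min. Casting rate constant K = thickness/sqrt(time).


K = 8.6 / sqrt(8) = 8.6 / 2.8284 = 3.041 mm/min^0.5

3.041


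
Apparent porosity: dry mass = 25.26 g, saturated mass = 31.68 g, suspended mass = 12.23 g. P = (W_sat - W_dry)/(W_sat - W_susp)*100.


P = (31.68 - 25.26) / (31.68 - 12.23) * 100 = 6.42 / 19.45 * 100 = 33.0%

33.0


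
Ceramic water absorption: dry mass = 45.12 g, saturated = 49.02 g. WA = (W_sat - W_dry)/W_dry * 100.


WA = (49.02 - 45.12) / 45.12 * 100 = 8.64%

8.64


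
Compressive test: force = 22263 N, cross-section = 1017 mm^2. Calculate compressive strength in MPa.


CS = 22263 / 1017 = 21.9 MPa

21.9


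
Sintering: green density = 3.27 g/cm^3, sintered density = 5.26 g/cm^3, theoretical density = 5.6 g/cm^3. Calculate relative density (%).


Relative = 5.26 / 5.6 * 100 = 93.9%

93.9


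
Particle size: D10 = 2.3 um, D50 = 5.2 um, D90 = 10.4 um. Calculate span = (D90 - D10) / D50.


Span = (10.4 - 2.3) / 5.2 = 8.1 / 5.2 = 1.558

1.558


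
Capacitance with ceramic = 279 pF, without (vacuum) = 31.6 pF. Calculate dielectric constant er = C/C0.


er = 279 / 31.6 = 8.83

8.83


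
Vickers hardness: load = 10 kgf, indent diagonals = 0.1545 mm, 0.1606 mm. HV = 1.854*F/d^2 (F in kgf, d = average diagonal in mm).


d_avg = (0.1545+0.1606)/2 = 0.15755 mm
HV = 1.854*10/0.15755^2 = 747

747


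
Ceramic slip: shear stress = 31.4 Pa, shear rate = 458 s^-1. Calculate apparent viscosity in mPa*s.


eta = tau/gamma * 1000 = 31.4/458 * 1000 = 68.6 mPa*s

68.6


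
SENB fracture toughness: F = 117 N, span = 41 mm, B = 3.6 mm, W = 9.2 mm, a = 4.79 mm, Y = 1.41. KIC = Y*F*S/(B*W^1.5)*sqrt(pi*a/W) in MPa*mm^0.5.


KIC = 1.41*117*41/(3.6*9.2^1.5)*sqrt(pi*4.79/9.2) = 86.11

86.11


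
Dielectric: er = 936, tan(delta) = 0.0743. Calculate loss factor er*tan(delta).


Loss = 936 * 0.0743 = 69.545

69.545


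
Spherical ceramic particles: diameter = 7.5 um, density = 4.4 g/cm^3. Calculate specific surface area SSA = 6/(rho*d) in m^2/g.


SSA = 6 / (4.4 * 7.5) = 0.182 m^2/g

0.182


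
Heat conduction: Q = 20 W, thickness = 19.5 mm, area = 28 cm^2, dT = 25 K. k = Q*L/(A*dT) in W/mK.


k = 20*19.5/1000/(28/10000*25) = 5.57 W/mK

5.57


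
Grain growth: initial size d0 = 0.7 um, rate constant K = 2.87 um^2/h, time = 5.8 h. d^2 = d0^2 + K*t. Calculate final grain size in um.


d^2 = 0.7^2 + 2.87*5.8 = 17.136
d = sqrt(17.136) = 4.14 um

4.14


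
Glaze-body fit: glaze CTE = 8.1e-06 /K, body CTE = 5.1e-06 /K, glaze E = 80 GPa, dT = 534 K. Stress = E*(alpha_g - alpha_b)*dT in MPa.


Stress = 80*1000*(8.1e-06 - 5.1e-06)*534 = 128.2 MPa

128.2


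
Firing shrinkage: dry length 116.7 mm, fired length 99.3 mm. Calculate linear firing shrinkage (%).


FS = (116.7 - 99.3) / 116.7 * 100 = 14.91%

14.91


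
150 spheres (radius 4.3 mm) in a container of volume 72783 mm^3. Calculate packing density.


V_sphere = 4/3*pi*4.3^3 = 333.0381 mm^3
Total V = 150*333.0381 = 49955.715 mm^3
PD = 49955.715 / 72783 = 0.686

0.686


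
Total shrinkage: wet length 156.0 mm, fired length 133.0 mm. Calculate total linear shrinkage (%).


TS = (156.0 - 133.0) / 156.0 * 100 = 14.74%

14.74


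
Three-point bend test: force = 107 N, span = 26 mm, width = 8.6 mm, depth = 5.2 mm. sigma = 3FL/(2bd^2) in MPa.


sigma = 3*107*26/(2*8.6*5.2^2) = 17.9 MPa

17.9


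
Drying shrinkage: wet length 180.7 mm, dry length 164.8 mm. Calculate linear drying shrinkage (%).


DS = (180.7 - 164.8) / 180.7 * 100 = 8.8%

8.8


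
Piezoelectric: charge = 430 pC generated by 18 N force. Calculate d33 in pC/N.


d33 = 430 / 18 = 23.9 pC/N

23.9


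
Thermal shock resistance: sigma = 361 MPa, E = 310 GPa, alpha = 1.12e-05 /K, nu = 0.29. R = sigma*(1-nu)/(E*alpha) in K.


R = 361*(1-0.29)/(310*1000*1.12e-05) = 74 K

74


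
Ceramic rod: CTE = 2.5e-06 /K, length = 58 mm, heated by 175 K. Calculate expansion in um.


dL = 2.5e-06 * 58 * 175 * 1000 = 25.375 um

25.375


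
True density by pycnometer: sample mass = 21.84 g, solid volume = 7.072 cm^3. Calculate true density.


TD = 21.84 / 7.072 = 3.088 g/cm^3

3.088


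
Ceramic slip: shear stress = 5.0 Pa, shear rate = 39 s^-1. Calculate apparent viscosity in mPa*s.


eta = tau/gamma * 1000 = 5.0/39 * 1000 = 128.2 mPa*s

128.2


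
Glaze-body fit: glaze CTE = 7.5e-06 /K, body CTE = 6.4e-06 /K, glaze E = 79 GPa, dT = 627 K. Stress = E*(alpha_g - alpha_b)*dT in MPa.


Stress = 79*1000*(7.5e-06 - 6.4e-06)*627 = 54.5 MPa

54.5


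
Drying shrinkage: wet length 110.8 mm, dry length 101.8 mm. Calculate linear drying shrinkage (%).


DS = (110.8 - 101.8) / 110.8 * 100 = 8.12%

8.12


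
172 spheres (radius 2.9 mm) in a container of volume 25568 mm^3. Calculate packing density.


V_sphere = 4/3*pi*2.9^3 = 102.1604 mm^3
Total V = 172*102.1604 = 17571.5888 mm^3
PD = 17571.5888 / 25568 = 0.687

0.687


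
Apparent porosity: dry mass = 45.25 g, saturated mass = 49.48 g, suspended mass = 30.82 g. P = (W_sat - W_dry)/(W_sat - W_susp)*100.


P = (49.48 - 45.25) / (49.48 - 30.82) * 100 = 4.23 / 18.66 * 100 = 22.7%

22.7


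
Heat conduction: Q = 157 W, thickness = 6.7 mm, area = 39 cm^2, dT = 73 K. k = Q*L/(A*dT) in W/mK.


k = 157*6.7/1000/(39/10000*73) = 3.69 W/mK

3.69


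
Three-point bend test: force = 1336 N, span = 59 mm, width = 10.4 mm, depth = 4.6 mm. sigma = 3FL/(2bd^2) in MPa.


sigma = 3*1336*59/(2*10.4*4.6^2) = 537.3 MPa

537.3


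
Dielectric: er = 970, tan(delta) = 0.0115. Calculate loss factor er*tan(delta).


Loss = 970 * 0.0115 = 11.155

11.155


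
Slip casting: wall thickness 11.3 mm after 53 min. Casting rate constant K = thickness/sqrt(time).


K = 11.3 / sqrt(53) = 11.3 / 7.2801 = 1.552 mm/min^0.5

1.552


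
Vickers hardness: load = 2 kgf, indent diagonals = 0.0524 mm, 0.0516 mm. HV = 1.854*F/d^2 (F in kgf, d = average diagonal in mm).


d_avg = (0.0524+0.0516)/2 = 0.052 mm
HV = 1.854*2/0.052^2 = 1371

1371


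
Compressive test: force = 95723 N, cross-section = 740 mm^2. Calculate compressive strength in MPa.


CS = 95723 / 740 = 129.4 MPa

129.4


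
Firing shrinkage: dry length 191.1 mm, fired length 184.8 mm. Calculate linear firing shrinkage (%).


FS = (191.1 - 184.8) / 191.1 * 100 = 3.3%

3.3


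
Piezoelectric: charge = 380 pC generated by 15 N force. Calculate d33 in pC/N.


d33 = 380 / 15 = 25.3 pC/N

25.3


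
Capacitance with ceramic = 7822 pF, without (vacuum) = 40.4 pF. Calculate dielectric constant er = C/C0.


er = 7822 / 40.4 = 193.61

193.61


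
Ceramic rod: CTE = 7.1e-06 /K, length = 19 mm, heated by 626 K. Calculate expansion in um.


dL = 7.1e-06 * 19 * 626 * 1000 = 84.447 um

84.447


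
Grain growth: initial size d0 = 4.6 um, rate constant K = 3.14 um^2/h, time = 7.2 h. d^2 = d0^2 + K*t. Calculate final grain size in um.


d^2 = 4.6^2 + 3.14*7.2 = 43.768
d = sqrt(43.768) = 6.62 um

6.62


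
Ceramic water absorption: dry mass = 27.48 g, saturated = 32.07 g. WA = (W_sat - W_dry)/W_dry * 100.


WA = (32.07 - 27.48) / 27.48 * 100 = 16.7%

16.7


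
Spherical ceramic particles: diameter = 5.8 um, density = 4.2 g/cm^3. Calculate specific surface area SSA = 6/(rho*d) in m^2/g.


SSA = 6 / (4.2 * 5.8) = 0.246 m^2/g

0.246


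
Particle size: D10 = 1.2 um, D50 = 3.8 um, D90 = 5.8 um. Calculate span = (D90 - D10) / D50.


Span = (5.8 - 1.2) / 3.8 = 4.6 / 3.8 = 1.211

1.211


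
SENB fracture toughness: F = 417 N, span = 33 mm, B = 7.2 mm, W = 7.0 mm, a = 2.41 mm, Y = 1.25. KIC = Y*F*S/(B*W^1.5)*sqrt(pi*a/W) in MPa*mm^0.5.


KIC = 1.25*417*33/(7.2*7.0^1.5)*sqrt(pi*2.41/7.0) = 134.16

134.16


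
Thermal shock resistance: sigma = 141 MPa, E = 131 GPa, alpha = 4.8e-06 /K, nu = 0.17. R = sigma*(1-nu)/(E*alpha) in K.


R = 141*(1-0.17)/(131*1000*4.8e-06) = 186 K

186


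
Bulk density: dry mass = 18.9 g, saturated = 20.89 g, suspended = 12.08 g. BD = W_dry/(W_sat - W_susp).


BD = 18.9 / (20.89 - 12.08) = 18.9 / 8.81 = 2.145 g/cm^3

2.145


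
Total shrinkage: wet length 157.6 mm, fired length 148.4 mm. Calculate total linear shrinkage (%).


TS = (157.6 - 148.4) / 157.6 * 100 = 5.84%

5.84


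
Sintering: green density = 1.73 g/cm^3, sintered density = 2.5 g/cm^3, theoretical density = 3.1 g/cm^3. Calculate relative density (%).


Relative = 2.5 / 3.1 * 100 = 80.6%

80.6


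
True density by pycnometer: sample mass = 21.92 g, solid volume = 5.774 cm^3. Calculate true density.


TD = 21.92 / 5.774 = 3.796 g/cm^3

3.796


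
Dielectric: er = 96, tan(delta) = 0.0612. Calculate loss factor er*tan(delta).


Loss = 96 * 0.0612 = 5.875

5.875


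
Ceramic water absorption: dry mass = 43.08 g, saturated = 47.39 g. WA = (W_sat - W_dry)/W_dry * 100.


WA = (47.39 - 43.08) / 43.08 * 100 = 10.0%

10.0


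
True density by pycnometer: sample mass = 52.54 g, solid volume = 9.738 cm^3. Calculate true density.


TD = 52.54 / 9.738 = 5.395 g/cm^3

5.395


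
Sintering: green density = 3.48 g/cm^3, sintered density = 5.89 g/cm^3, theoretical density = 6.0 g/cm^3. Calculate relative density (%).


Relative = 5.89 / 6.0 * 100 = 98.2%

98.2


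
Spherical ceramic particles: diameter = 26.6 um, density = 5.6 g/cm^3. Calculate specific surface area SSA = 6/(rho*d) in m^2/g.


SSA = 6 / (5.6 * 26.6) = 0.04 m^2/g

0.04


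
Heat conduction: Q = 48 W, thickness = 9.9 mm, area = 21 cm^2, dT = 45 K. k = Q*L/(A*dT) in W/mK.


k = 48*9.9/1000/(21/10000*45) = 5.03 W/mK

5.03


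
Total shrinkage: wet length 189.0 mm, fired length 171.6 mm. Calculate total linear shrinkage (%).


TS = (189.0 - 171.6) / 189.0 * 100 = 9.21%

9.21


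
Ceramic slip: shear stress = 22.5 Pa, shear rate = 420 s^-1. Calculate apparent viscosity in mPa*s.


eta = tau/gamma * 1000 = 22.5/420 * 1000 = 53.6 mPa*s

53.6


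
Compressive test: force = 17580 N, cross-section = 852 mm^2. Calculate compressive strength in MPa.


CS = 17580 / 852 = 20.6 MPa

20.6


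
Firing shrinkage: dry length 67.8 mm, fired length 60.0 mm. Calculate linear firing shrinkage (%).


FS = (67.8 - 60.0) / 67.8 * 100 = 11.5%

11.5


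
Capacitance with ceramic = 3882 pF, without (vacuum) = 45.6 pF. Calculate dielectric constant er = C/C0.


er = 3882 / 45.6 = 85.13

85.13


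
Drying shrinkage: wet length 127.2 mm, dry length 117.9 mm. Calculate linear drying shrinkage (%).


DS = (127.2 - 117.9) / 127.2 * 100 = 7.31%

7.31


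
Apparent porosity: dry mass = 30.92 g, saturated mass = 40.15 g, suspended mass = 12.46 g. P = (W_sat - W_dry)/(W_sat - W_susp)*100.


P = (40.15 - 30.92) / (40.15 - 12.46) * 100 = 9.23 / 27.69 * 100 = 33.3%

33.3


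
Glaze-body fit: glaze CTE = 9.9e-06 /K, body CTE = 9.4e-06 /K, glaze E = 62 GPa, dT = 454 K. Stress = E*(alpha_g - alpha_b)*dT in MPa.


Stress = 62*1000*(9.9e-06 - 9.4e-06)*454 = 14.1 MPa

14.1


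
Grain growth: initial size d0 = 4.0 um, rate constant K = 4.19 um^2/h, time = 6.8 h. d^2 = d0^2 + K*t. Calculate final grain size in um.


d^2 = 4.0^2 + 4.19*6.8 = 44.492
d = sqrt(44.492) = 6.67 um

6.67


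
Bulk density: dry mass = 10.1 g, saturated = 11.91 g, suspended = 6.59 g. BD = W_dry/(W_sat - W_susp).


BD = 10.1 / (11.91 - 6.59) = 10.1 / 5.32 = 1.898 g/cm^3

1.898


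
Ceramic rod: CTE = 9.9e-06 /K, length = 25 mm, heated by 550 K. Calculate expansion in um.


dL = 9.9e-06 * 25 * 550 * 1000 = 136.125 um

136.125


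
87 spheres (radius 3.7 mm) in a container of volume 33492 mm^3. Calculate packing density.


V_sphere = 4/3*pi*3.7^3 = 212.1748 mm^3
Total V = 87*212.1748 = 18459.2076 mm^3
PD = 18459.2076 / 33492 = 0.551

0.551


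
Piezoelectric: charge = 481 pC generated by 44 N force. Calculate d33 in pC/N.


d33 = 481 / 44 = 10.9 pC/N

10.9


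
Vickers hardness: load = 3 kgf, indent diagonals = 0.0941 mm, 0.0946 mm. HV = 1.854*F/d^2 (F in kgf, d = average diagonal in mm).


d_avg = (0.0941+0.0946)/2 = 0.09435 mm
HV = 1.854*3/0.09435^2 = 625

625


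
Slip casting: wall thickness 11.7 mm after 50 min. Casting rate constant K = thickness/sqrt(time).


K = 11.7 / sqrt(50) = 11.7 / 7.0711 = 1.655 mm/min^0.5

1.655


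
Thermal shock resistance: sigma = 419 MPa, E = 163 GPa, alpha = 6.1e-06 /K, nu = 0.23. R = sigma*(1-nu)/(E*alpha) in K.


R = 419*(1-0.23)/(163*1000*6.1e-06) = 324 K

324


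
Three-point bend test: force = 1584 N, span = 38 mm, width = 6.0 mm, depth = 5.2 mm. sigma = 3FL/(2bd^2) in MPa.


sigma = 3*1584*38/(2*6.0*5.2^2) = 556.5 MPa

556.5


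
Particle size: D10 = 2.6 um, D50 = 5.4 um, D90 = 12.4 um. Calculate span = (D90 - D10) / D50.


Span = (12.4 - 2.6) / 5.4 = 9.8 / 5.4 = 1.815

1.815


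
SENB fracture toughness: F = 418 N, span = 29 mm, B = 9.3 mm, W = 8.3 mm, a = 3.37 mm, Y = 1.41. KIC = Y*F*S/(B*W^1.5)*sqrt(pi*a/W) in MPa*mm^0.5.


KIC = 1.41*418*29/(9.3*8.3^1.5)*sqrt(pi*3.37/8.3) = 86.8

86.8


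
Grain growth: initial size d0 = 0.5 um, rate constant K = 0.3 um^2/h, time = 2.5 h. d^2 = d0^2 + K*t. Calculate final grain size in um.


d^2 = 0.5^2 + 0.3*2.5 = 1.0
d = sqrt(1.0) = 1.0 um

1.0


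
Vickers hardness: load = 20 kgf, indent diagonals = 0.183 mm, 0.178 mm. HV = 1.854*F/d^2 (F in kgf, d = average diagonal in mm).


d_avg = (0.183+0.178)/2 = 0.1805 mm
HV = 1.854*20/0.1805^2 = 1138

1138


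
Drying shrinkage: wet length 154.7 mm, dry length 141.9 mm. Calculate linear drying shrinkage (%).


DS = (154.7 - 141.9) / 154.7 * 100 = 8.27%

8.27


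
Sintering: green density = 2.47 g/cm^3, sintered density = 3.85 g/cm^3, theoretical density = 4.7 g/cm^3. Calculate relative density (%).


Relative = 3.85 / 4.7 * 100 = 81.9%

81.9


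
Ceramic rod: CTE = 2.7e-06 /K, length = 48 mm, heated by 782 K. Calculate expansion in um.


dL = 2.7e-06 * 48 * 782 * 1000 = 101.347 um

101.347


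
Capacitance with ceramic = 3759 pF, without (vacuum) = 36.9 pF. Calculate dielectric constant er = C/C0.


er = 3759 / 36.9 = 101.87

101.87


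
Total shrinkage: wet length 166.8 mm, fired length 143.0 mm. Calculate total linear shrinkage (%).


TS = (166.8 - 143.0) / 166.8 * 100 = 14.27%

14.27


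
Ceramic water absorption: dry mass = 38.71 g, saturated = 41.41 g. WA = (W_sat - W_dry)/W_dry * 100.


WA = (41.41 - 38.71) / 38.71 * 100 = 6.97%

6.97


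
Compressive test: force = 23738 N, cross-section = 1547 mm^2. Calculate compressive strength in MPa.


CS = 23738 / 1547 = 15.3 MPa

15.3


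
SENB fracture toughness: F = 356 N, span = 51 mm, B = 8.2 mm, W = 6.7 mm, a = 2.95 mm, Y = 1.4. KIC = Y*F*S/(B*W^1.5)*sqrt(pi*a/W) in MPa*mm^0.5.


KIC = 1.4*356*51/(8.2*6.7^1.5)*sqrt(pi*2.95/6.7) = 210.22

210.22


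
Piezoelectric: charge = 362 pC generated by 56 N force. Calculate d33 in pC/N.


d33 = 362 / 56 = 6.5 pC/N

6.5


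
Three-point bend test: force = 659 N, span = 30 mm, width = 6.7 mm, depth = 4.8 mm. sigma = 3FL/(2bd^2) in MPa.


sigma = 3*659*30/(2*6.7*4.8^2) = 192.1 MPa

192.1


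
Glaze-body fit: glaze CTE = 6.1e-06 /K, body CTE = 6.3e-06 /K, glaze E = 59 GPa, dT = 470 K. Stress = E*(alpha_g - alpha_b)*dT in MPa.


Stress = 59*1000*(6.1e-06 - 6.3e-06)*470 = -5.5 MPa

-5.5


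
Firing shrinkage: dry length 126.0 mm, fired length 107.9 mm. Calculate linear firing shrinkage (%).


FS = (126.0 - 107.9) / 126.0 * 100 = 14.37%

14.37


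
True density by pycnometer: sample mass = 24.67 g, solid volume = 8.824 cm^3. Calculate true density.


TD = 24.67 / 8.824 = 2.796 g/cm^3

2.796


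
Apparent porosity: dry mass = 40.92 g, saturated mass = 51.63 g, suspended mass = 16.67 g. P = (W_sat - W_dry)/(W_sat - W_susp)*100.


P = (51.63 - 40.92) / (51.63 - 16.67) * 100 = 10.71 / 34.96 * 100 = 30.6%

30.6


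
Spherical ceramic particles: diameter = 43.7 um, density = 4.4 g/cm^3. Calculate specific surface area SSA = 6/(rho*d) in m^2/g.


SSA = 6 / (4.4 * 43.7) = 0.031 m^2/g

0.031


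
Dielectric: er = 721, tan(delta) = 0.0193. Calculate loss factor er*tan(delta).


Loss = 721 * 0.0193 = 13.915

13.915


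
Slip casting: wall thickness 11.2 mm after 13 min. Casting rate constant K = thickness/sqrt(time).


K = 11.2 / sqrt(13) = 11.2 / 3.6056 = 3.106 mm/min^0.5

3.106


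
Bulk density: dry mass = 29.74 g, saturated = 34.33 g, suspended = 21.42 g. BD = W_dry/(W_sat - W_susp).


BD = 29.74 / (34.33 - 21.42) = 29.74 / 12.91 = 2.304 g/cm^3

2.304


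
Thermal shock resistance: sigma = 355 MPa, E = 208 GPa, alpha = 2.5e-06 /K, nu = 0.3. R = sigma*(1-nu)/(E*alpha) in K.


R = 355*(1-0.3)/(208*1000*2.5e-06) = 478 K

478


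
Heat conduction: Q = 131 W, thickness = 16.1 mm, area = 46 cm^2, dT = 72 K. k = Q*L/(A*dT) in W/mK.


k = 131*16.1/1000/(46/10000*72) = 6.37 W/mK

6.37


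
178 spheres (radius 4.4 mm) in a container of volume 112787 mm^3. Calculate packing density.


V_sphere = 4/3*pi*4.4^3 = 356.8179 mm^3
Total V = 178*356.8179 = 63513.5862 mm^3
PD = 63513.5862 / 112787 = 0.563

0.563


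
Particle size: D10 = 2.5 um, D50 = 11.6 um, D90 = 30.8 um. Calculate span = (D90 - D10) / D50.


Span = (30.8 - 2.5) / 11.6 = 28.3 / 11.6 = 2.44

2.44


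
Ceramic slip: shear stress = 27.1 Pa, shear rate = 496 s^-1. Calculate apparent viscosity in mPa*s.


eta = tau/gamma * 1000 = 27.1/496 * 1000 = 54.6 mPa*s

54.6


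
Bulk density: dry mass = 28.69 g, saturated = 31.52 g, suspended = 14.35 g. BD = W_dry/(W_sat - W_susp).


BD = 28.69 / (31.52 - 14.35) = 28.69 / 17.17 = 1.671 g/cm^3

1.671


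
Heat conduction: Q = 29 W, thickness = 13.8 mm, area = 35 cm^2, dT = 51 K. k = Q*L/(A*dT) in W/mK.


k = 29*13.8/1000/(35/10000*51) = 2.24 W/mK

2.24


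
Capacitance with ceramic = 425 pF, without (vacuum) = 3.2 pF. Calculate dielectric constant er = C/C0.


er = 425 / 3.2 = 132.81

132.81


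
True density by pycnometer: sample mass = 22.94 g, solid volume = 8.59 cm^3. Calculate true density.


TD = 22.94 / 8.59 = 2.671 g/cm^3

2.671


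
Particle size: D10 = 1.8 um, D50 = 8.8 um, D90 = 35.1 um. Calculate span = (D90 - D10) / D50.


Span = (35.1 - 1.8) / 8.8 = 33.3 / 8.8 = 3.784

3.784


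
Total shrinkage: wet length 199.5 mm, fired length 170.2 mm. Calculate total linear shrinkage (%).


TS = (199.5 - 170.2) / 199.5 * 100 = 14.69%

14.69


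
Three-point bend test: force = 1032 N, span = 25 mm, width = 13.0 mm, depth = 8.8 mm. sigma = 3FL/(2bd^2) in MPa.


sigma = 3*1032*25/(2*13.0*8.8^2) = 38.4 MPa

38.4


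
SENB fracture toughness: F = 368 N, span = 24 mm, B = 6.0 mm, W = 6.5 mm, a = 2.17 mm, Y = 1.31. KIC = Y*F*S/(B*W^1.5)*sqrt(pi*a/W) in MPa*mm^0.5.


KIC = 1.31*368*24/(6.0*6.5^1.5)*sqrt(pi*2.17/6.5) = 119.17

119.17


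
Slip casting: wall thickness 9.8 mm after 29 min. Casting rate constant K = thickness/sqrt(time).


K = 9.8 / sqrt(29) = 9.8 / 5.3852 = 1.82 mm/min^0.5

1.82


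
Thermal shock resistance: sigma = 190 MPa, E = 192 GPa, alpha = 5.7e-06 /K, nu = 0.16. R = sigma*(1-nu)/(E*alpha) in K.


R = 190*(1-0.16)/(192*1000*5.7e-06) = 146 K

146


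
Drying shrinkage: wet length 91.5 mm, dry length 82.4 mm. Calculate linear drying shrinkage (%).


DS = (91.5 - 82.4) / 91.5 * 100 = 9.95%

9.95


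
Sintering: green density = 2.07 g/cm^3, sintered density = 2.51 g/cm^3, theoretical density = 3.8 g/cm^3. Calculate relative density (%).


Relative = 2.51 / 3.8 * 100 = 66.1%

66.1


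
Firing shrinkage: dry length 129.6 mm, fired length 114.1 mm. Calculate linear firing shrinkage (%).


FS = (129.6 - 114.1) / 129.6 * 100 = 11.96%

11.96


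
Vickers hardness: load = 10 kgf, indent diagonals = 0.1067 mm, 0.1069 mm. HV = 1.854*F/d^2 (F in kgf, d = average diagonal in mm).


d_avg = (0.1067+0.1069)/2 = 0.1068 mm
HV = 1.854*10/0.1068^2 = 1625

1625


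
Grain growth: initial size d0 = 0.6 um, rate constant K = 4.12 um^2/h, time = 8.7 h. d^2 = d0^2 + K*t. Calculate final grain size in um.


d^2 = 0.6^2 + 4.12*8.7 = 36.204
d = sqrt(36.204) = 6.02 um

6.02


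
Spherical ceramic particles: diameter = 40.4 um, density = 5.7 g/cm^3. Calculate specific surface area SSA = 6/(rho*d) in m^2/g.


SSA = 6 / (5.7 * 40.4) = 0.026 m^2/g

0.026


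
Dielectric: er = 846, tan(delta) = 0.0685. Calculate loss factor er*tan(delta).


Loss = 846 * 0.0685 = 57.951

57.951


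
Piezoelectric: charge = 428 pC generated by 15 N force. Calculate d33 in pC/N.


d33 = 428 / 15 = 28.5 pC/N

28.5


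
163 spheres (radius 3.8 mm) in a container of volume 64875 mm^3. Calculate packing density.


V_sphere = 4/3*pi*3.8^3 = 229.8473 mm^3
Total V = 163*229.8473 = 37465.1099 mm^3
PD = 37465.1099 / 64875 = 0.577

0.577


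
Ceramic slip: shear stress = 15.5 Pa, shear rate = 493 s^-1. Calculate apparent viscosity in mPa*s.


eta = tau/gamma * 1000 = 15.5/493 * 1000 = 31.4 mPa*s

31.4


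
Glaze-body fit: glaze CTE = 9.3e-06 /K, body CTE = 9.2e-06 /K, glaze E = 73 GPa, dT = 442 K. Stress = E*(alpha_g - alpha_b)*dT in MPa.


Stress = 73*1000*(9.3e-06 - 9.2e-06)*442 = 3.2 MPa

3.2
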